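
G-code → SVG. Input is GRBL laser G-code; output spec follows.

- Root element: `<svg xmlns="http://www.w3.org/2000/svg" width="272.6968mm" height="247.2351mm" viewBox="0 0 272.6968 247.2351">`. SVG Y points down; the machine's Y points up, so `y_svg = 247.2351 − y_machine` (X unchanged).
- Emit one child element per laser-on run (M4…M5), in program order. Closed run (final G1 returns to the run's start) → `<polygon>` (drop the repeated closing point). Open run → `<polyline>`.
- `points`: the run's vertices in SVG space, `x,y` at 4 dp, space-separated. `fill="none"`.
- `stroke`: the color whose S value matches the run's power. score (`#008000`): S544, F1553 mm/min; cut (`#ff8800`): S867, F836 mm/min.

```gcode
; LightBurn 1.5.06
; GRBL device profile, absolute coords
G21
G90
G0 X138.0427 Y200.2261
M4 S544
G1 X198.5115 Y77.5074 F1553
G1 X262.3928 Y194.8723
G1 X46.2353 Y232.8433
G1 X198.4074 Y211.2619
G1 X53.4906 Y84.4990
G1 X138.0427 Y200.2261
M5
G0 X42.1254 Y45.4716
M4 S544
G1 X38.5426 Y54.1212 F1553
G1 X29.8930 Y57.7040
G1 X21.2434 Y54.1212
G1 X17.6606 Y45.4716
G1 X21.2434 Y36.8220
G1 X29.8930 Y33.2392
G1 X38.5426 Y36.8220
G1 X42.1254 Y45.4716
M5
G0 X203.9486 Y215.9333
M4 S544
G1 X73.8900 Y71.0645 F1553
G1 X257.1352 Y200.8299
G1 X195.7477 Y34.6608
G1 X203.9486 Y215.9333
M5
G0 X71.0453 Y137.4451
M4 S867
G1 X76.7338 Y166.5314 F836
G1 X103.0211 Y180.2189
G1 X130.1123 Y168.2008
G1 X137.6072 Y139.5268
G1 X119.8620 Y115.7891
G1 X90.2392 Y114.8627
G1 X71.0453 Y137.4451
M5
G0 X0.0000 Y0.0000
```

<svg xmlns="http://www.w3.org/2000/svg" width="272.6968mm" height="247.2351mm" viewBox="0 0 272.6968 247.2351">
  <polygon points="138.0427,47.0090 198.5115,169.7277 262.3928,52.3628 46.2353,14.3918 198.4074,35.9732 53.4906,162.7361" fill="none" stroke="#008000"/>
  <polygon points="42.1254,201.7635 38.5426,193.1139 29.8930,189.5311 21.2434,193.1139 17.6606,201.7635 21.2434,210.4131 29.8930,213.9959 38.5426,210.4131" fill="none" stroke="#008000"/>
  <polygon points="203.9486,31.3018 73.8900,176.1706 257.1352,46.4052 195.7477,212.5743" fill="none" stroke="#008000"/>
  <polygon points="71.0453,109.7900 76.7338,80.7037 103.0211,67.0162 130.1123,79.0343 137.6072,107.7083 119.8620,131.4460 90.2392,132.3724" fill="none" stroke="#ff8800"/>
</svg>

Each laser-on run becomes one SVG element. Flip Y back into SVG space with y_svg = 247.2351 − y_machine.

Run 1: the run's S544 means `#008000` (score). The run returns to its start, so emit a `<polygon>` with points (Y-flipped): 138.0427,47.0090 198.5115,169.7277 262.3928,52.3628 46.2353,14.3918 198.4074,35.9732 53.4906,162.7361.

Run 2: the run's S544 means `#008000` (score). The run returns to its start, so emit a `<polygon>` with points (Y-flipped): 42.1254,201.7635 38.5426,193.1139 29.8930,189.5311 21.2434,193.1139 17.6606,201.7635 21.2434,210.4131 29.8930,213.9959 38.5426,210.4131.

Run 3: S544 ⇒ score layer `#008000`. The run returns to its start, so emit a `<polygon>` with points (Y-flipped): 203.9486,31.3018 73.8900,176.1706 257.1352,46.4052 195.7477,212.5743.

Run 4: power S867 maps to stroke `#ff8800` (cut). The run returns to its start, so emit a `<polygon>` with points (Y-flipped): 71.0453,109.7900 76.7338,80.7037 103.0211,67.0162 130.1123,79.0343 137.6072,107.7083 119.8620,131.4460 90.2392,132.3724.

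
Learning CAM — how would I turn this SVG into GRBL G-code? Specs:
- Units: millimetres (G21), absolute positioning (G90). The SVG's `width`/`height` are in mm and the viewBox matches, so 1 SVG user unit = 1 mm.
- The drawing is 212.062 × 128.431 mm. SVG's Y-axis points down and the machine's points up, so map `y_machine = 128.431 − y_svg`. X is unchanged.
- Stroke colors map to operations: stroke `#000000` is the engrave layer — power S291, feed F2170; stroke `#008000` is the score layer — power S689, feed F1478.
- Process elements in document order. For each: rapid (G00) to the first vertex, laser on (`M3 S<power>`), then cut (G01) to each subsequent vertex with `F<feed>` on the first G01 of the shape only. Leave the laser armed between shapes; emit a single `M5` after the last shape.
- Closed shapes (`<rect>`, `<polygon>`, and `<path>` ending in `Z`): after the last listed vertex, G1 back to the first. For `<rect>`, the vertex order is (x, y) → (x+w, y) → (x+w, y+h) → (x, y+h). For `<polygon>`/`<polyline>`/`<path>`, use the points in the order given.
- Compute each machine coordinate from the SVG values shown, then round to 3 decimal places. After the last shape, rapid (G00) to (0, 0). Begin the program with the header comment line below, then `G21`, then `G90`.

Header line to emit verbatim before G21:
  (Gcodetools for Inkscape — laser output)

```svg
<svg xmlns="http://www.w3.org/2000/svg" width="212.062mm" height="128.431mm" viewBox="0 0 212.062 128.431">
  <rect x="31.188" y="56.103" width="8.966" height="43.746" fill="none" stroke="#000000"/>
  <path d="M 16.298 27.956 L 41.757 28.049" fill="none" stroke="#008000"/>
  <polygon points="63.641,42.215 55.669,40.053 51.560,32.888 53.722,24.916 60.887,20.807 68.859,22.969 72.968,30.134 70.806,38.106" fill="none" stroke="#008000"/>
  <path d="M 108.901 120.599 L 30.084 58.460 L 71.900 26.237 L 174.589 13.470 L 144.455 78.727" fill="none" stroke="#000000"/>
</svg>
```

(Gcodetools for Inkscape — laser output)
G21
G90
G00 X31.188 Y72.328
M3 S291
G01 X40.154 Y72.328 F2170
G01 X40.154 Y28.582
G01 X31.188 Y28.582
G01 X31.188 Y72.328
G00 X16.298 Y100.475
M3 S689
G01 X41.757 Y100.382 F1478
G00 X63.641 Y86.216
M3 S689
G01 X55.669 Y88.378 F1478
G01 X51.560 Y95.543
G01 X53.722 Y103.515
G01 X60.887 Y107.624
G01 X68.859 Y105.462
G01 X72.968 Y98.297
G01 X70.806 Y90.325
G01 X63.641 Y86.216
G00 X108.901 Y7.832
M3 S291
G01 X30.084 Y69.971 F2170
G01 X71.900 Y102.194
G01 X174.589 Y114.961
G01 X144.455 Y49.704
M5
G00 X0.000 Y0.000

1 u = 1 mm; y_m = 128.431 − y.

[1] `<rect>` rectangle, #000000→engrave S291 F2170: (31.188,72.328) → (40.154,72.328) → (40.154,28.582) → (31.188,28.582) → (31.188,72.328) (closed)

[2] `<path>` line segment, #008000→score S689 F1478: (16.298,100.475) → (41.757,100.382)

[3] `<polygon>` regular polygon, #008000→score S689 F1478: (63.641,86.216) → (55.669,88.378) → (51.560,95.543) → (53.722,103.515) → (60.887,107.624) → (68.859,105.462) → (72.968,98.297) → (70.806,90.325) → (63.641,86.216) (closed)

[4] `<path>` open polyline, #000000→engrave S291 F2170: (108.901,7.832) → (30.084,69.971) → (71.900,102.194) → (174.589,114.961) → (144.455,49.704)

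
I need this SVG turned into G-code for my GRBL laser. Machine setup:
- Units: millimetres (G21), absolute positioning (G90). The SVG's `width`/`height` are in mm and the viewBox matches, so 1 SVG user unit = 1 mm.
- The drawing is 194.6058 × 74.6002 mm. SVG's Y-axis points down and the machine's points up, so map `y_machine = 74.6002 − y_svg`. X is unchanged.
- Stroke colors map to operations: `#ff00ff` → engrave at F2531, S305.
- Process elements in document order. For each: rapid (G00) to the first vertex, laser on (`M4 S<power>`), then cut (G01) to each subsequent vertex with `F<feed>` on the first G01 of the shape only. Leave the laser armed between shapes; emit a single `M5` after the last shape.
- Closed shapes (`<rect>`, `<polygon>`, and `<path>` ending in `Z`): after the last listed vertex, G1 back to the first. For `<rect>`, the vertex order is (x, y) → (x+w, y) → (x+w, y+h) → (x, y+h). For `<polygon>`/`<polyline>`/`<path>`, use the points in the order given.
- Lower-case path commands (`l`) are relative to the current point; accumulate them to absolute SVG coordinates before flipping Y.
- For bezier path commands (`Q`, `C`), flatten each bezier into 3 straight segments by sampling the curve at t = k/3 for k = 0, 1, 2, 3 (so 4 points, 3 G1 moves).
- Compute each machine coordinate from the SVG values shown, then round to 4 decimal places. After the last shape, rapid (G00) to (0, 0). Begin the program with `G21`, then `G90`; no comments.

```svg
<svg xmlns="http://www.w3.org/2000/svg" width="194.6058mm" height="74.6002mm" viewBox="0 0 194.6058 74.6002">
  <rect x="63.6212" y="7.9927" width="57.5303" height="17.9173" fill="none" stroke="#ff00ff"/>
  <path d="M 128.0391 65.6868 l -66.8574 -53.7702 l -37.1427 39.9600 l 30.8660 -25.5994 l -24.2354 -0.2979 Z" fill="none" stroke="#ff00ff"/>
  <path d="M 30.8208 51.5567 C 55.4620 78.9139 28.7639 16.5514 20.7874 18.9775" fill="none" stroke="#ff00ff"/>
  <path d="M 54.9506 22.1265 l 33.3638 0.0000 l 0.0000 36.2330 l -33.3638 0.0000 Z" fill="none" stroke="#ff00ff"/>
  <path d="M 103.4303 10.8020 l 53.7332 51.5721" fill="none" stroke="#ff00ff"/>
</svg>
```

G21
G90
G00 X63.6212 Y66.6075
M4 S305
G01 X121.1515 Y66.6075 F2531
G01 X121.1515 Y48.6902
G01 X63.6212 Y48.6902
G01 X63.6212 Y66.6075
G00 X128.0391 Y8.9134
M4 S305
G01 X61.1817 Y62.6836 F2531
G01 X24.0390 Y22.7236
G01 X54.9050 Y48.3230
G01 X30.6696 Y48.6209
G01 X128.0391 Y8.9134
G00 X30.8208 Y23.0435
M4 S305
G01 X40.9437 Y19.8703 F2531
G01 X32.4096 Y42.1751
G01 X20.7874 Y55.6227
G00 X54.9506 Y52.4737
M4 S305
G01 X88.3144 Y52.4737 F2531
G01 X88.3144 Y16.2407
G01 X54.9506 Y16.2407
G01 X54.9506 Y52.4737
G00 X103.4303 Y63.7982
M4 S305
G01 X157.1635 Y12.2261 F2531
M5
G00 X0.0000 Y0.0000

viewBox `0 0 194.6058 74.6002` with mm width/height → 1 unit = 1 mm. Flip: y_m = 74.6002 − y_svg.

**Shape 1** — `<rect>` rectangle, stroke `#ff00ff` → engrave (S305, F2531). Machine vertices: (63.6212,66.6075) → (121.1515,66.6075) → (121.1515,48.6902) → (63.6212,48.6902) → (63.6212,66.6075). Closed: final G1 returns to the first vertex.

**Shape 2** — `<path>` closed polygon, stroke `#ff00ff` → engrave (S305, F2531). Machine vertices: (128.0391,8.9134) → (61.1817,62.6836) → (24.0390,22.7236) → (54.9050,48.3230) → (30.6696,48.6209) → (128.0391,8.9134). Closed: final G1 returns to the first vertex.

**Shape 3** — `<path>` cubic bezier, stroke `#ff00ff` → engrave (S305, F2531). Control points (SVG): P0=(30.8208,51.5567), P1=(55.4620,78.9139), P2=(28.7639,16.5514), P3=(20.7874,18.9775); sampled at t=k/3. Machine vertices: (30.8208,23.0435) → (40.9437,19.8703) → (32.4096,42.1751) → (20.7874,55.6227). Open path.

**Shape 4** — `<path>` rectangle, stroke `#ff00ff` → engrave (S305, F2531). Machine vertices: (54.9506,52.4737) → (88.3144,52.4737) → (88.3144,16.2407) → (54.9506,16.2407) → (54.9506,52.4737). Closed: final G1 returns to the first vertex.

**Shape 5** — `<path>` line segment, stroke `#ff00ff` → engrave (S305, F2531). Machine vertices: (103.4303,63.7982) → (157.1635,12.2261). Open path.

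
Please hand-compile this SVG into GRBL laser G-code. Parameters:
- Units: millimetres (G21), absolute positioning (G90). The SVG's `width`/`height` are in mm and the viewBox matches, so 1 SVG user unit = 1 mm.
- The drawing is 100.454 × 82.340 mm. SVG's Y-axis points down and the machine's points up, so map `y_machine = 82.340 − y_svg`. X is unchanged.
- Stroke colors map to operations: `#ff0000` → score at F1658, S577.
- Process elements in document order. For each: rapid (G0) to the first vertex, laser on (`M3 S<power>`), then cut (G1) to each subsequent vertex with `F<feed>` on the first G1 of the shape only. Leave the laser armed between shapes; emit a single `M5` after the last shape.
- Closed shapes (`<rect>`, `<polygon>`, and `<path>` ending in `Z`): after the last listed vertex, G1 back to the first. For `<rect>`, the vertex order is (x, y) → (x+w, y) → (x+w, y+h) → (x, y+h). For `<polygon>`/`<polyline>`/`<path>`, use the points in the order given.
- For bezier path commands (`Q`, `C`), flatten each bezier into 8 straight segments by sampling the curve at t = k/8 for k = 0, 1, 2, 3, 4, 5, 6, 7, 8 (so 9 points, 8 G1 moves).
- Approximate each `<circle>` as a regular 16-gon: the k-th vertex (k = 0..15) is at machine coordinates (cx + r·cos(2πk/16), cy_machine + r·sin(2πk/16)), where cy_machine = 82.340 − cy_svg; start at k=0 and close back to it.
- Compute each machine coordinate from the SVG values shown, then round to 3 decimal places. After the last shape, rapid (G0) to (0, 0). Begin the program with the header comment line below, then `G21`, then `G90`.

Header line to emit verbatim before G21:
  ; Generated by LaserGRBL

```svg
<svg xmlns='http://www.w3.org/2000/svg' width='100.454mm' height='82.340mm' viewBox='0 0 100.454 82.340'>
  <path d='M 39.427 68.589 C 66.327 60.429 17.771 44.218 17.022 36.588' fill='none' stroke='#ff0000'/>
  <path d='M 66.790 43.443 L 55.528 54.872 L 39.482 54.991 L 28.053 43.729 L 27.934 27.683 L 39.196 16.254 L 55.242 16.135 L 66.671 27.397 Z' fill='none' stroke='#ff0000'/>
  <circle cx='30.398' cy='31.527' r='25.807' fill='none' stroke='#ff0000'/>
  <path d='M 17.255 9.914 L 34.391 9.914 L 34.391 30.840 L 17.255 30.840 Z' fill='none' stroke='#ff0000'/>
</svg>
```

1 u = 1 mm; y_m = 82.340 − y.

[1] `<path>` cubic bezier, #ff0000→score S577 F1658: (39.427,13.751) → (46.218,17.156) → (47.380,21.121) → (44.357,25.450) → (38.593,29.950) → (31.533,34.425) → (24.622,38.680) → (19.303,42.521) → (17.022,45.752)

[2] `<path>` regular polygon, #ff0000→score S577 F1658: (66.790,38.897) → (55.528,27.468) → (39.482,27.349) → (28.053,38.611) → (27.934,54.657) → (39.196,66.086) → (55.242,66.205) → (66.671,54.943) → (66.790,38.897) (closed)

[3] `<circle>` circle, #ff0000→score S577 F1658: (56.205,50.813) → (54.241,60.689) → (48.646,69.061) → (40.274,74.656) → (30.398,76.620) → (20.522,74.656) → (12.150,69.061) → (6.555,60.689) → (4.591,50.813) → (6.555,40.937) → (12.150,32.565) → (20.522,26.970) → (30.398,25.006) → (40.274,26.970) → (48.646,32.565) → (54.241,40.937) → (56.205,50.813) (closed)

[4] `<path>` rectangle, #ff0000→score S577 F1658: (17.255,72.426) → (34.391,72.426) → (34.391,51.500) → (17.255,51.500) → (17.255,72.426) (closed)

; Generated by LaserGRBL
G21
G90
G0 X39.427 Y13.751
M3 S577
G1 X46.218 Y17.156 F1658
G1 X47.380 Y21.121
G1 X44.357 Y25.450
G1 X38.593 Y29.950
G1 X31.533 Y34.425
G1 X24.622 Y38.680
G1 X19.303 Y42.521
G1 X17.022 Y45.752
G0 X66.790 Y38.897
M3 S577
G1 X55.528 Y27.468 F1658
G1 X39.482 Y27.349
G1 X28.053 Y38.611
G1 X27.934 Y54.657
G1 X39.196 Y66.086
G1 X55.242 Y66.205
G1 X66.671 Y54.943
G1 X66.790 Y38.897
G0 X56.205 Y50.813
M3 S577
G1 X54.241 Y60.689 F1658
G1 X48.646 Y69.061
G1 X40.274 Y74.656
G1 X30.398 Y76.620
G1 X20.522 Y74.656
G1 X12.150 Y69.061
G1 X6.555 Y60.689
G1 X4.591 Y50.813
G1 X6.555 Y40.937
G1 X12.150 Y32.565
G1 X20.522 Y26.970
G1 X30.398 Y25.006
G1 X40.274 Y26.970
G1 X48.646 Y32.565
G1 X54.241 Y40.937
G1 X56.205 Y50.813
G0 X17.255 Y72.426
M3 S577
G1 X34.391 Y72.426 F1658
G1 X34.391 Y51.500
G1 X17.255 Y51.500
G1 X17.255 Y72.426
M5
G0 X0.000 Y0.000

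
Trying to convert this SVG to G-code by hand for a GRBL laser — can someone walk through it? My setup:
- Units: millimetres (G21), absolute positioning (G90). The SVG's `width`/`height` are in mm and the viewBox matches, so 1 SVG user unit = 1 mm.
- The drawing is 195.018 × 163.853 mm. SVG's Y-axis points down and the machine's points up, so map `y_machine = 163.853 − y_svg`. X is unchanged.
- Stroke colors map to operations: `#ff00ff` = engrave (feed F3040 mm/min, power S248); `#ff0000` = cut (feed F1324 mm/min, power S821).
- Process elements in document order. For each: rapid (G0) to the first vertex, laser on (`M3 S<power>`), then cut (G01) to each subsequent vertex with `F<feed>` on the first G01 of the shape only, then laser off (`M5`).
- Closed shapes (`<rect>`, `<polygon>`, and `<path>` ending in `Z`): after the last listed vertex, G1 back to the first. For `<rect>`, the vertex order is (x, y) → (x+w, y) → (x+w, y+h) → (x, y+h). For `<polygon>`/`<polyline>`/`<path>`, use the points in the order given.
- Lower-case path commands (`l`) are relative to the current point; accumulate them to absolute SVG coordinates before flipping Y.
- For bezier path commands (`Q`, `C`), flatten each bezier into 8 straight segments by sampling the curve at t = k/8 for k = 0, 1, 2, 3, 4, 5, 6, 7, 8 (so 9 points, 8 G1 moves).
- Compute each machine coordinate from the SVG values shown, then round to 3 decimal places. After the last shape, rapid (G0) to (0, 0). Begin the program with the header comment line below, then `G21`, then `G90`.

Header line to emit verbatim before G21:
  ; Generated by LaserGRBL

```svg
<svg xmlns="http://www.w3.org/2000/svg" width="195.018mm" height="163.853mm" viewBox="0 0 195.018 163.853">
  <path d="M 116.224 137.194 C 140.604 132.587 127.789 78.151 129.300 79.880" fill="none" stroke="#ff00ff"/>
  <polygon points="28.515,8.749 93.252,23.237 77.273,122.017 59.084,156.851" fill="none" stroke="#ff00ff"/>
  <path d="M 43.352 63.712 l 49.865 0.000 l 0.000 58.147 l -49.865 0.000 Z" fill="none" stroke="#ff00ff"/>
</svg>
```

Since the viewBox matches the mm dimensions, user units are millimetres directly. The only transform is the Y-flip y_m = 163.853 − y_svg.

Shape 1 is a cubic bezier drawn with `<path>`. Its stroke #ff00ff means engrave at S248, F3040. After flipping Y the toolpath is (116.224,26.659) → (123.724,30.515) → (128.340,37.801) → (130.677,47.274) → (131.338,57.692) → (130.927,67.813) → (130.048,76.395) → (129.304,82.196) → (129.300,83.973).

Shape 2 is a closed polygon drawn with `<polygon>`. Its stroke #ff00ff means engrave at S248, F3040. After flipping Y the toolpath is (28.515,155.104) → (93.252,140.616) → (77.273,41.836) → (59.084,7.002) → (28.515,155.104), returning to the start.

Shape 3 is a rectangle drawn with `<path>`. Its stroke #ff00ff means engrave at S248, F3040. After flipping Y the toolpath is (43.352,100.141) → (93.217,100.141) → (93.217,41.994) → (43.352,41.994) → (43.352,100.141), returning to the start.

; Generated by LaserGRBL
G21
G90
G0 X116.224 Y26.659
M3 S248
G01 X123.724 Y30.515 F3040
G01 X128.340 Y37.801
G01 X130.677 Y47.274
G01 X131.338 Y57.692
G01 X130.927 Y67.813
G01 X130.048 Y76.395
G01 X129.304 Y82.196
G01 X129.300 Y83.973
M5
G0 X28.515 Y155.104
M3 S248
G01 X93.252 Y140.616 F3040
G01 X77.273 Y41.836
G01 X59.084 Y7.002
G01 X28.515 Y155.104
M5
G0 X43.352 Y100.141
M3 S248
G01 X93.217 Y100.141 F3040
G01 X93.217 Y41.994
G01 X43.352 Y41.994
G01 X43.352 Y100.141
M5
G0 X0.000 Y0.000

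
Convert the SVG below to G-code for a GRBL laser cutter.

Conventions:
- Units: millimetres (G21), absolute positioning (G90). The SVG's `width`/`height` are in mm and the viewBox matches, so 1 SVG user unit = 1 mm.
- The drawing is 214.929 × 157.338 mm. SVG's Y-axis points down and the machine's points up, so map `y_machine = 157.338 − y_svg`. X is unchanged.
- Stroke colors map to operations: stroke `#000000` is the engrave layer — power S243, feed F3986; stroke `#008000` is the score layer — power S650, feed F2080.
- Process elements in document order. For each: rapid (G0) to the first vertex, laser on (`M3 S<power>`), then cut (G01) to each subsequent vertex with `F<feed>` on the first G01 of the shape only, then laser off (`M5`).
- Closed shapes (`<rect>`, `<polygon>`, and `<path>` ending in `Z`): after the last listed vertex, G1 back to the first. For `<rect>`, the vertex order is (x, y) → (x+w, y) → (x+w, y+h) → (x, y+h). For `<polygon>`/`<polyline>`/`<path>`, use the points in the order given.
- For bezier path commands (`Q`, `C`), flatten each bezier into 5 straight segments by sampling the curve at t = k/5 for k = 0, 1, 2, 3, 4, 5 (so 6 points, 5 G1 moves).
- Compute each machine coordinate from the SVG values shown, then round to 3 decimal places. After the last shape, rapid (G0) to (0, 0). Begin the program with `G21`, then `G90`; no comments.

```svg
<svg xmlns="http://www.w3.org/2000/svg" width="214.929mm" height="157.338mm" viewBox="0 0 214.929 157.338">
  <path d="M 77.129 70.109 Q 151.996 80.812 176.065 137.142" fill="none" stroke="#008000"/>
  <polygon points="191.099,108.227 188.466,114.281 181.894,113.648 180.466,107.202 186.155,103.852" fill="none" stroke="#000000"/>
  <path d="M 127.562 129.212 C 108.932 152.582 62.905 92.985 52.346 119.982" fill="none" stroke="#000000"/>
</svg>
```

viewBox `0 0 214.929 157.338` with mm width/height → 1 unit = 1 mm. Flip: y_m = 157.338 − y_svg.

**Shape 1** — `<path>` quadratic bezier, stroke `#008000` → score (S650, F2080). Control points (SVG): P0=(77.129,70.109), P1=(151.996,80.812), P2=(176.065,137.142); sampled at t=k/5. Machine vertices: (77.129,87.229) → (105.044,81.123) → (128.895,71.366) → (148.682,57.960) → (164.405,40.903) → (176.065,20.196). Open path.

**Shape 2** — `<polygon>` regular polygon, stroke `#000000` → engrave (S243, F3986). Machine vertices: (191.099,49.111) → (188.466,43.057) → (181.894,43.690) → (180.466,50.136) → (186.155,53.486) → (191.099,49.111). Closed: final G1 returns to the first vertex.

**Shape 3** — `<path>` cubic bezier, stroke `#000000` → engrave (S243, F3986). Control points (SVG): P0=(127.562,129.212), P1=(108.932,152.582), P2=(62.905,92.985), P3=(52.346,119.982); sampled at t=k/5. Machine vertices: (127.562,28.126) → (113.599,22.704) → (96.079,29.054) → (78.018,39.039) → (62.435,44.519) → (52.346,37.356). Open path.

G21
G90
G0 X77.129 Y87.229
M3 S650
G01 X105.044 Y81.123 F2080
G01 X128.895 Y71.366
G01 X148.682 Y57.960
G01 X164.405 Y40.903
G01 X176.065 Y20.196
M5
G0 X191.099 Y49.111
M3 S243
G01 X188.466 Y43.057 F3986
G01 X181.894 Y43.690
G01 X180.466 Y50.136
G01 X186.155 Y53.486
G01 X191.099 Y49.111
M5
G0 X127.562 Y28.126
M3 S243
G01 X113.599 Y22.704 F3986
G01 X96.079 Y29.054
G01 X78.018 Y39.039
G01 X62.435 Y44.519
G01 X52.346 Y37.356
M5
G0 X0.000 Y0.000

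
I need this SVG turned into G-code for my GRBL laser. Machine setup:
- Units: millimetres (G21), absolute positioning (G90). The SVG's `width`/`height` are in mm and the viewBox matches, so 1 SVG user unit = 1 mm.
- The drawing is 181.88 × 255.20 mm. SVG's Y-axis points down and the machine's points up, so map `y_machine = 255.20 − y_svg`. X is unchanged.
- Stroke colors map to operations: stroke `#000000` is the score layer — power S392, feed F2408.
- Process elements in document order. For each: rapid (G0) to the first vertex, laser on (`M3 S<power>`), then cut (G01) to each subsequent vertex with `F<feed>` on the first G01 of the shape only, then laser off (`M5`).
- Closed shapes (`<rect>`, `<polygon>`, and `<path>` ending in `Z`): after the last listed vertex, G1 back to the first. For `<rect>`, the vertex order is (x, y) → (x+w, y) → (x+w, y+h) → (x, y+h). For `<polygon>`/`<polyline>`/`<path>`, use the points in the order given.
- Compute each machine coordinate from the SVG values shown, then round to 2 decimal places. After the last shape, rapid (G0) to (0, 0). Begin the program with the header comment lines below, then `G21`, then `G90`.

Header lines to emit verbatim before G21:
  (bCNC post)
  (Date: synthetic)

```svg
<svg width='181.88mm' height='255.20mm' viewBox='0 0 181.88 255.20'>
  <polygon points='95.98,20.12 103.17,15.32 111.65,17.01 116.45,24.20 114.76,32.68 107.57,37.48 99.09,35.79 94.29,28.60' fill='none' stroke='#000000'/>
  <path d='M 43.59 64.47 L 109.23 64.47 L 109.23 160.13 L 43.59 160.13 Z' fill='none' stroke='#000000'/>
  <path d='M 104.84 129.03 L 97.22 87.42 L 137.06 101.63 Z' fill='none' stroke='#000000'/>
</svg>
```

viewBox `0 0 181.88 255.20` with mm width/height → 1 unit = 1 mm. Flip: y_m = 255.20 − y_svg.

**Shape 1** — `<polygon>` regular polygon, stroke `#000000` → score (S392, F2408). Machine vertices: (95.98,235.08) → (103.17,239.88) → (111.65,238.19) → (116.45,231.00) → (114.76,222.52) → (107.57,217.72) → (99.09,219.41) → (94.29,226.60) → (95.98,235.08). Closed: final G1 returns to the first vertex.

**Shape 2** — `<path>` rectangle, stroke `#000000` → score (S392, F2408). Machine vertices: (43.59,190.73) → (109.23,190.73) → (109.23,95.07) → (43.59,95.07) → (43.59,190.73). Closed: final G1 returns to the first vertex.

**Shape 3** — `<path>` regular polygon, stroke `#000000` → score (S392, F2408). Machine vertices: (104.84,126.17) → (97.22,167.78) → (137.06,153.57) → (104.84,126.17). Closed: final G1 returns to the first vertex.

(bCNC post)
(Date: synthetic)
G21
G90
G0 X95.98 Y235.08
M3 S392
G01 X103.17 Y239.88 F2408
G01 X111.65 Y238.19
G01 X116.45 Y231.00
G01 X114.76 Y222.52
G01 X107.57 Y217.72
G01 X99.09 Y219.41
G01 X94.29 Y226.60
G01 X95.98 Y235.08
M5
G0 X43.59 Y190.73
M3 S392
G01 X109.23 Y190.73 F2408
G01 X109.23 Y95.07
G01 X43.59 Y95.07
G01 X43.59 Y190.73
M5
G0 X104.84 Y126.17
M3 S392
G01 X97.22 Y167.78 F2408
G01 X137.06 Y153.57
G01 X104.84 Y126.17
M5
G0 X0.00 Y0.00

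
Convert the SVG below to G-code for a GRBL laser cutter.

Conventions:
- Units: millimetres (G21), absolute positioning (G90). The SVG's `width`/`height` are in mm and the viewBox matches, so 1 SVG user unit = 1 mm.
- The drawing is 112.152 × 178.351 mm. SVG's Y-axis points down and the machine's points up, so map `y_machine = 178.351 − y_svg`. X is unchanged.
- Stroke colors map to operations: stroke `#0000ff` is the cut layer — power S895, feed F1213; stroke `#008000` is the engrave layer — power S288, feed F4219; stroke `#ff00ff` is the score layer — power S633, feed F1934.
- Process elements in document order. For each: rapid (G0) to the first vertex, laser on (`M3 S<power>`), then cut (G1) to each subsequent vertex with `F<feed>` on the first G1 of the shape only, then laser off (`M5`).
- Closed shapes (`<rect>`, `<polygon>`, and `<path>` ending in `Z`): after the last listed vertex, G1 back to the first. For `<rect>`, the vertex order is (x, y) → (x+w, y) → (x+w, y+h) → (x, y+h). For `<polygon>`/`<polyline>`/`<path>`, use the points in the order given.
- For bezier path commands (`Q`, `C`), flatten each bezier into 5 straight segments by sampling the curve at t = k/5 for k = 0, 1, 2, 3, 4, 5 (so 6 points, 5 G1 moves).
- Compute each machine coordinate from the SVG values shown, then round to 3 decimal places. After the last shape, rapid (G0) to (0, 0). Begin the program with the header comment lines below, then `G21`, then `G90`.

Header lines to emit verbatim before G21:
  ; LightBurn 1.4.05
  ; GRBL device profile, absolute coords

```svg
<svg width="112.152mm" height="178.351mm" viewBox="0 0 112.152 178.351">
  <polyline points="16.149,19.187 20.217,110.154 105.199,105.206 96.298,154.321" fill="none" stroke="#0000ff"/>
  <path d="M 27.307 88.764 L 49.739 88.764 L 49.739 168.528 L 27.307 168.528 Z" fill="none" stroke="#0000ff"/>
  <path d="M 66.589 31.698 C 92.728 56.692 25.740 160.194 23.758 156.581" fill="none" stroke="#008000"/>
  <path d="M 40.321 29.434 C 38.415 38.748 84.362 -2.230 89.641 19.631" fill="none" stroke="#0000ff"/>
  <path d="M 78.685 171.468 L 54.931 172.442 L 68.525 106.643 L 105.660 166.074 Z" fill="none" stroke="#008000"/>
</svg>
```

1 u = 1 mm; y_m = 178.351 − y.

[1] `<polyline>` open polyline, #0000ff→cut S895 F1213: (16.149,159.164) → (20.217,68.197) → (105.199,73.145) → (96.298,24.030)

[2] `<path>` rectangle, #0000ff→cut S895 F1213: (27.307,89.587) → (49.739,89.587) → (49.739,9.823) → (27.307,9.823) → (27.307,89.587) (closed)

[3] `<path>` cubic bezier, #008000→engrave S288 F4219: (66.589,146.653) → (72.362,123.721) → (63.375,90.856) → (47.219,56.970) → (31.483,30.971) → (23.758,21.770)

[4] `<path>` cubic bezier, #0000ff→cut S895 F1213: (40.321,148.917) → (44.212,148.459) → (55.338,154.640) → (69.451,162.031) → (82.302,165.201) → (89.641,158.720)

[5] `<path>` closed polygon, #008000→engrave S288 F4219: (78.685,6.883) → (54.931,5.909) → (68.525,71.708) → (105.660,12.277) → (78.685,6.883) (closed)

; LightBurn 1.4.05
; GRBL device profile, absolute coords
G21
G90
G0 X16.149 Y159.164
M3 S895
G1 X20.217 Y68.197 F1213
G1 X105.199 Y73.145
G1 X96.298 Y24.030
M5
G0 X27.307 Y89.587
M3 S895
G1 X49.739 Y89.587 F1213
G1 X49.739 Y9.823
G1 X27.307 Y9.823
G1 X27.307 Y89.587
M5
G0 X66.589 Y146.653
M3 S288
G1 X72.362 Y123.721 F4219
G1 X63.375 Y90.856
G1 X47.219 Y56.970
G1 X31.483 Y30.971
G1 X23.758 Y21.770
M5
G0 X40.321 Y148.917
M3 S895
G1 X44.212 Y148.459 F1213
G1 X55.338 Y154.640
G1 X69.451 Y162.031
G1 X82.302 Y165.201
G1 X89.641 Y158.720
M5
G0 X78.685 Y6.883
M3 S288
G1 X54.931 Y5.909 F4219
G1 X68.525 Y71.708
G1 X105.660 Y12.277
G1 X78.685 Y6.883
M5
G0 X0.000 Y0.000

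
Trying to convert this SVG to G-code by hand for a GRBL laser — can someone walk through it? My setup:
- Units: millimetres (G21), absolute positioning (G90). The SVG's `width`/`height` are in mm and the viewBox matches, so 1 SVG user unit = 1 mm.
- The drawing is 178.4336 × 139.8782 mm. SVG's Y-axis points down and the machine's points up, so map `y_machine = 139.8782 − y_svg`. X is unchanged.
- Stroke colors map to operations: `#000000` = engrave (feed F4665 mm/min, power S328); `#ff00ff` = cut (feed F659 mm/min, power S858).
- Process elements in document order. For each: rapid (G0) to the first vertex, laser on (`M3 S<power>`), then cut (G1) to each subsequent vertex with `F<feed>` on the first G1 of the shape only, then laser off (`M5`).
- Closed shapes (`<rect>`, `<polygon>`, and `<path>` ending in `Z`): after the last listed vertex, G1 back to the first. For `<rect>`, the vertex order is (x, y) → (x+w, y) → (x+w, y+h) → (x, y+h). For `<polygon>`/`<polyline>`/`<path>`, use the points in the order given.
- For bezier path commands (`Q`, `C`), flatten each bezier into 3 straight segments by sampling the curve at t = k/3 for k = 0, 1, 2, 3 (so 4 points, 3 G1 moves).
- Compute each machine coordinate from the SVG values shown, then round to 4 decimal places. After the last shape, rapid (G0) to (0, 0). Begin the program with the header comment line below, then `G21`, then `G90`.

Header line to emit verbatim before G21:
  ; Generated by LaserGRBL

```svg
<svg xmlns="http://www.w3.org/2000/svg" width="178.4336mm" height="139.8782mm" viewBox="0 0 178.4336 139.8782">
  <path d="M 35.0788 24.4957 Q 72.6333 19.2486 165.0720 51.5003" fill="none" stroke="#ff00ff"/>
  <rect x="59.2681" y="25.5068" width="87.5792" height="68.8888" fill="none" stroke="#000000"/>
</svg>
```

Since the viewBox matches the mm dimensions, user units are millimetres directly. The only transform is the Y-flip y_m = 139.8782 − y_svg.

Shape 1 is a quadratic bezier drawn with `<path>`. Its stroke #ff00ff means cut at S858, F659. After flipping Y the toolpath is (35.0788,115.3825) → (66.2134,114.7140) → (109.5444,105.7125) → (165.0720,88.3779).

Shape 2 is a rectangle drawn with `<rect>`. Its stroke #000000 means engrave at S328, F4665. After flipping Y the toolpath is (59.2681,114.3714) → (146.8473,114.3714) → (146.8473,45.4826) → (59.2681,45.4826) → (59.2681,114.3714), returning to the start.

; Generated by LaserGRBL
G21
G90
G0 X35.0788 Y115.3825
M3 S858
G1 X66.2134 Y114.7140 F659
G1 X109.5444 Y105.7125
G1 X165.0720 Y88.3779
M5
G0 X59.2681 Y114.3714
M3 S328
G1 X146.8473 Y114.3714 F4665
G1 X146.8473 Y45.4826
G1 X59.2681 Y45.4826
G1 X59.2681 Y114.3714
M5
G0 X0.0000 Y0.0000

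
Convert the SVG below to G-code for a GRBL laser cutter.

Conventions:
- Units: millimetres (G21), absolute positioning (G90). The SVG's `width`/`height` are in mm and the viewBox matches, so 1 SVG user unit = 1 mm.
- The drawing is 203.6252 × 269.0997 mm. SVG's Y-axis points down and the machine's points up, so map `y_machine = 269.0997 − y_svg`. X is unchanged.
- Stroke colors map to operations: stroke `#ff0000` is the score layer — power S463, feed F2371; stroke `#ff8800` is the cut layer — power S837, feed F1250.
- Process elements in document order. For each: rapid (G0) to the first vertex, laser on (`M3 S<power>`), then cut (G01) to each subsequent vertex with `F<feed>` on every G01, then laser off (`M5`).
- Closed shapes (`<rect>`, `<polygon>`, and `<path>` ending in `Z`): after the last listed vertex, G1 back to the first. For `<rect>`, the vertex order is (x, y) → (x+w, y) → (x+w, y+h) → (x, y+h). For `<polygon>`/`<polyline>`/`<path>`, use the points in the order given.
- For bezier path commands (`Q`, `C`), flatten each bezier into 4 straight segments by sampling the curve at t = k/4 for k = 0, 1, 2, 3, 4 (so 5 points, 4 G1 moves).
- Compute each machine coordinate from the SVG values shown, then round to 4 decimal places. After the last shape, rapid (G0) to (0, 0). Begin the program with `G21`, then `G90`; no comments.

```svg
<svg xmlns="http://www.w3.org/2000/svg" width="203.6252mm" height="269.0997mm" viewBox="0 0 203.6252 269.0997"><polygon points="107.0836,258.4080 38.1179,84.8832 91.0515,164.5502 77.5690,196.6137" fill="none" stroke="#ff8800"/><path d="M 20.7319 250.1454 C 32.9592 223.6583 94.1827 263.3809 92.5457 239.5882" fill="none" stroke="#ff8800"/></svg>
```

viewBox `0 0 203.6252 269.0997` with mm width/height → 1 unit = 1 mm. Flip: y_m = 269.0997 − y_svg.

**Shape 1** — `<polygon>` closed polygon, stroke `#ff8800` → cut (S837, F1250). Machine vertices: (107.0836,10.6917) → (38.1179,184.2165) → (91.0515,104.5495) → (77.5690,72.4860) → (107.0836,10.6917). Closed: final G1 returns to the first vertex.

**Shape 2** — `<path>` cubic bezier, stroke `#ff8800` → cut (S837, F1250). Control points (SVG): P0=(20.7319,250.1454), P1=(32.9592,223.6583), P2=(94.1827,263.3809), P3=(92.5457,239.5882); sampled at t=k/4. Machine vertices: (20.7319,18.9543) → (37.3414,28.4323) → (61.8379,25.2433) → (83.7349,21.5491) → (92.5457,29.5115). Open path.

G21
G90
G0 X107.0836 Y10.6917
M3 S837
G01 X38.1179 Y184.2165 F1250
G01 X91.0515 Y104.5495 F1250
G01 X77.5690 Y72.4860 F1250
G01 X107.0836 Y10.6917 F1250
M5
G0 X20.7319 Y18.9543
M3 S837
G01 X37.3414 Y28.4323 F1250
G01 X61.8379 Y25.2433 F1250
G01 X83.7349 Y21.5491 F1250
G01 X92.5457 Y29.5115 F1250
M5
G0 X0.0000 Y0.0000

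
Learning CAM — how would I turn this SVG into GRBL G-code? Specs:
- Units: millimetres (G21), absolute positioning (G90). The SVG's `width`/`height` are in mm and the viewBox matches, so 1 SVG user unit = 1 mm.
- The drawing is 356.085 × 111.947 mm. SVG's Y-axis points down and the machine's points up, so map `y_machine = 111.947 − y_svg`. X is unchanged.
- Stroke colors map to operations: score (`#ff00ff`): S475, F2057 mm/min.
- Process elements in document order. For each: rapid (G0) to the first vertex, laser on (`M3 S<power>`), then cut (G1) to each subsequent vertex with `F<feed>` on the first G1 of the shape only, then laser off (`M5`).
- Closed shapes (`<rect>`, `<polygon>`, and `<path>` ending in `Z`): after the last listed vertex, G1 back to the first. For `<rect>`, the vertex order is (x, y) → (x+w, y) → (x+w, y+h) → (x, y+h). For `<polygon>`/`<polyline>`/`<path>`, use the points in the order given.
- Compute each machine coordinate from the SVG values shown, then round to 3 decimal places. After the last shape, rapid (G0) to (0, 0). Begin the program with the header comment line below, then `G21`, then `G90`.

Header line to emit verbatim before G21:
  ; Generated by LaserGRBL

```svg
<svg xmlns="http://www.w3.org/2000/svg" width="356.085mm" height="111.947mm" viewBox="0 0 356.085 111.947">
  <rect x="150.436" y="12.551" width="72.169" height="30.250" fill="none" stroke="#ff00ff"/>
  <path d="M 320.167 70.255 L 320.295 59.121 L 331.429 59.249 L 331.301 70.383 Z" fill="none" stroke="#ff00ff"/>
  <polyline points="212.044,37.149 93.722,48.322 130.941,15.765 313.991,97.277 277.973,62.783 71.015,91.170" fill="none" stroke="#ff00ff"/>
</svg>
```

1 u = 1 mm; y_m = 111.947 − y.

[1] `<rect>` rectangle, #ff00ff→score S475 F2057: (150.436,99.396) → (222.605,99.396) → (222.605,69.146) → (150.436,69.146) → (150.436,99.396) (closed)

[2] `<path>` regular polygon, #ff00ff→score S475 F2057: (320.167,41.692) → (320.295,52.826) → (331.429,52.698) → (331.301,41.564) → (320.167,41.692) (closed)

[3] `<polyline>` open polyline, #ff00ff→score S475 F2057: (212.044,74.798) → (93.722,63.625) → (130.941,96.182) → (313.991,14.670) → (277.973,49.164) → (71.015,20.777)

; Generated by LaserGRBL
G21
G90
G0 X150.436 Y99.396
M3 S475
G1 X222.605 Y99.396 F2057
G1 X222.605 Y69.146
G1 X150.436 Y69.146
G1 X150.436 Y99.396
M5
G0 X320.167 Y41.692
M3 S475
G1 X320.295 Y52.826 F2057
G1 X331.429 Y52.698
G1 X331.301 Y41.564
G1 X320.167 Y41.692
M5
G0 X212.044 Y74.798
M3 S475
G1 X93.722 Y63.625 F2057
G1 X130.941 Y96.182
G1 X313.991 Y14.670
G1 X277.973 Y49.164
G1 X71.015 Y20.777
M5
G0 X0.000 Y0.000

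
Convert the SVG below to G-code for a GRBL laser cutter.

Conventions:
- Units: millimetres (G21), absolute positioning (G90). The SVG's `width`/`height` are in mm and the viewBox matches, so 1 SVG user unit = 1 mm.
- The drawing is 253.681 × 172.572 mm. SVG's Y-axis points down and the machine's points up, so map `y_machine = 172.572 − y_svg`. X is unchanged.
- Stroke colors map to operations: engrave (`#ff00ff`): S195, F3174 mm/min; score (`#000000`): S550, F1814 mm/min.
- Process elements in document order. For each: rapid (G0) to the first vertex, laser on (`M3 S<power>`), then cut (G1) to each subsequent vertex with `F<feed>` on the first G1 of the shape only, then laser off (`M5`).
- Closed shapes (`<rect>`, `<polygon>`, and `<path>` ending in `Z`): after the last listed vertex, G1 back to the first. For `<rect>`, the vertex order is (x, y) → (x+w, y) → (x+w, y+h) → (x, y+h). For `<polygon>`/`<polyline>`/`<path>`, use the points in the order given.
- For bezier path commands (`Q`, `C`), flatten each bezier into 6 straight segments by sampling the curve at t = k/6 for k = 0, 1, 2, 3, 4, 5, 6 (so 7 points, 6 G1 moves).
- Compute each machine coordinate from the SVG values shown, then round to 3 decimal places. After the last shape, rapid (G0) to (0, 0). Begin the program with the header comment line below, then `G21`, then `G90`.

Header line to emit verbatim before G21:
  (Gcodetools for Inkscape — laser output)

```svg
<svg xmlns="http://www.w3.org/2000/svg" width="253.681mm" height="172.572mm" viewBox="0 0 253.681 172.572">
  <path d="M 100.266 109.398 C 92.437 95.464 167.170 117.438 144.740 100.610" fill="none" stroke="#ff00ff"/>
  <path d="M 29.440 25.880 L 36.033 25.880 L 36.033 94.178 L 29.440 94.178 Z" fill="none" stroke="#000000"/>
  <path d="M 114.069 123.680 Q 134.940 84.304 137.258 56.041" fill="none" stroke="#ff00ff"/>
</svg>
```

(Gcodetools for Inkscape — laser output)
G21
G90
G0 X100.266 Y63.174
M3 S195
G1 X102.400 Y67.495 F3174
G1 X113.301 Y67.906
G1 X127.978 Y66.483
G1 X141.439 Y65.301
G1 X148.690 Y66.436
G1 X144.740 Y71.962
M5
G0 X29.440 Y146.692
M3 S550
G1 X36.033 Y146.692 F1814
G1 X36.033 Y78.394
G1 X29.440 Y78.394
G1 X29.440 Y146.692
M5
G0 X114.069 Y48.892
M3 S195
G1 X120.511 Y61.709 F3174
G1 X125.922 Y73.908
G1 X130.302 Y85.490
G1 X133.651 Y96.454
G1 X135.970 Y106.801
G1 X137.258 Y116.531
M5
G0 X0.000 Y0.000

Since the viewBox matches the mm dimensions, user units are millimetres directly. The only transform is the Y-flip y_m = 172.572 − y_svg.

Shape 1 is a cubic bezier drawn with `<path>`. Its stroke #ff00ff means engrave at S195, F3174. After flipping Y the toolpath is (100.266,63.174) → (102.400,67.495) → (113.301,67.906) → (127.978,66.483) → (141.439,65.301) → (148.690,66.436) → (144.740,71.962).

Shape 2 is a rectangle drawn with `<path>`. Its stroke #000000 means score at S550, F1814. After flipping Y the toolpath is (29.440,146.692) → (36.033,146.692) → (36.033,78.394) → (29.440,78.394) → (29.440,146.692), returning to the start.

Shape 3 is a quadratic bezier drawn with `<path>`. Its stroke #ff00ff means engrave at S195, F3174. After flipping Y the toolpath is (114.069,48.892) → (120.511,61.709) → (125.922,73.908) → (130.302,85.490) → (133.651,96.454) → (135.970,106.801) → (137.258,116.531).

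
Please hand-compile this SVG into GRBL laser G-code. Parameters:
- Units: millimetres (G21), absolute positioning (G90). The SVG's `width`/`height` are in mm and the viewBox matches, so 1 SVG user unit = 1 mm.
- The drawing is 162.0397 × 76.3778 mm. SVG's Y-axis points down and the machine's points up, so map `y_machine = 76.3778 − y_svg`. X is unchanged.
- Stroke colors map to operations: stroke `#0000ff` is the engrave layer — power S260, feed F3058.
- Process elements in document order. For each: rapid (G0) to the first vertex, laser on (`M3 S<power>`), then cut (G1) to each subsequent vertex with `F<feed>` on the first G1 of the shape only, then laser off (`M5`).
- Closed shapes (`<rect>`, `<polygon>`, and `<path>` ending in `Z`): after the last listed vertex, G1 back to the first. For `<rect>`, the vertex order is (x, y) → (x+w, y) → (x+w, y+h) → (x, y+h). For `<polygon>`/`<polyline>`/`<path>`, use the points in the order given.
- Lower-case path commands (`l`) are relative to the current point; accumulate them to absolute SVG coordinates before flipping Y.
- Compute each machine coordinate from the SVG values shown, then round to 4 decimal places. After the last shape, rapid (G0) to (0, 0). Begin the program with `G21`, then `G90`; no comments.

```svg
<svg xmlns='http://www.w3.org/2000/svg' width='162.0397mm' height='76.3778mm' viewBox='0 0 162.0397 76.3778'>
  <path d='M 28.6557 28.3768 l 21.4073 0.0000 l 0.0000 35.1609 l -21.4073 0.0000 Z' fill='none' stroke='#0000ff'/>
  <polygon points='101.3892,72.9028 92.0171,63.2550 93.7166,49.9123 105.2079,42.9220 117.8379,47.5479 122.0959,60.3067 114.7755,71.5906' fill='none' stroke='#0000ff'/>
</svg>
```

viewBox `0 0 162.0397 76.3778` with mm width/height → 1 unit = 1 mm. Flip: y_m = 76.3778 − y_svg.

**Shape 1** — `<path>` rectangle, stroke `#0000ff` → engrave (S260, F3058). Machine vertices: (28.6557,48.0010) → (50.0630,48.0010) → (50.0630,12.8401) → (28.6557,12.8401) → (28.6557,48.0010). Closed: final G1 returns to the first vertex.

**Shape 2** — `<polygon>` regular polygon, stroke `#0000ff` → engrave (S260, F3058). Machine vertices: (101.3892,3.4750) → (92.0171,13.1228) → (93.7166,26.4655) → (105.2079,33.4558) → (117.8379,28.8299) → (122.0959,16.0711) → (114.7755,4.7872) → (101.3892,3.4750). Closed: final G1 returns to the first vertex.

G21
G90
G0 X28.6557 Y48.0010
M3 S260
G1 X50.0630 Y48.0010 F3058
G1 X50.0630 Y12.8401
G1 X28.6557 Y12.8401
G1 X28.6557 Y48.0010
M5
G0 X101.3892 Y3.4750
M3 S260
G1 X92.0171 Y13.1228 F3058
G1 X93.7166 Y26.4655
G1 X105.2079 Y33.4558
G1 X117.8379 Y28.8299
G1 X122.0959 Y16.0711
G1 X114.7755 Y4.7872
G1 X101.3892 Y3.4750
M5
G0 X0.0000 Y0.0000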